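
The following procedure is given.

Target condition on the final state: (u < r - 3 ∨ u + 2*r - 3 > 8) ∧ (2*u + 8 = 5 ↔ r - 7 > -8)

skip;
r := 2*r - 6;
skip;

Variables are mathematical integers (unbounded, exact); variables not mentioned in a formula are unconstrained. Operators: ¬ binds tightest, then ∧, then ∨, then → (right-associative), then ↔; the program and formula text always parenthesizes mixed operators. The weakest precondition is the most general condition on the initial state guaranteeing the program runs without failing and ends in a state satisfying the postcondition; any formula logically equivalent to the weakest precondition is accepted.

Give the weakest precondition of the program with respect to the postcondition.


Working backward. After the program, the postcondition (u < r - 3 ∨ u + 2*r - 3 > 8) ∧ (2*u + 8 = 5 ↔ r - 7 > -8) must hold; in canonical form it is (u < r - 3 ∨ 2*r + u > 11) ∧ (2*u = -3 ↔ r > -1).
Before skip: (u < r - 3 ∨ 2*r + u > 11) ∧ (2*u = -3 ↔ r > -1)
Before r := 2*r - 6: (u < 2*r - 9 ∨ 4*r + u > 23) ∧ (2*u = -3 ↔ 2*r > 5)
Before skip: (u < 2*r - 9 ∨ 4*r + u > 23) ∧ (2*u = -3 ↔ 2*r > 5)
Answer: WP = (u < 2*r - 9 ∨ 4*r + u > 23) ∧ (2*u = -3 ↔ 2*r > 5)


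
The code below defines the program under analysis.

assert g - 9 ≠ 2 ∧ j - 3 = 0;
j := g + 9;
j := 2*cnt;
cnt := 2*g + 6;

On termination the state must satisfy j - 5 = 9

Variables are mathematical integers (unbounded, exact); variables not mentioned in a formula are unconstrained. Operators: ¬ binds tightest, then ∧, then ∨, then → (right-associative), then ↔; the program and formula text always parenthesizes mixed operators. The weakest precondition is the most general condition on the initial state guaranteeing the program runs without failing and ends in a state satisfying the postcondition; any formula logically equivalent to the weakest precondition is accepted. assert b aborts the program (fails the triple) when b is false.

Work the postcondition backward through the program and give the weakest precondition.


Working backward. After the program, the postcondition j - 5 = 9 must hold; in canonical form it is j = 14.
Before cnt := 2*g + 6: j = 14
Before j := 2*cnt: 2*cnt = 14
Before j := g + 9: 2*cnt = 14
Before assert g - 9 ≠ 2 ∧ j - 3 = 0: g ≠ 11 ∧ j = 3 ∧ 2*cnt = 14
Answer: WP = g ≠ 11 ∧ j = 3 ∧ 2*cnt = 14


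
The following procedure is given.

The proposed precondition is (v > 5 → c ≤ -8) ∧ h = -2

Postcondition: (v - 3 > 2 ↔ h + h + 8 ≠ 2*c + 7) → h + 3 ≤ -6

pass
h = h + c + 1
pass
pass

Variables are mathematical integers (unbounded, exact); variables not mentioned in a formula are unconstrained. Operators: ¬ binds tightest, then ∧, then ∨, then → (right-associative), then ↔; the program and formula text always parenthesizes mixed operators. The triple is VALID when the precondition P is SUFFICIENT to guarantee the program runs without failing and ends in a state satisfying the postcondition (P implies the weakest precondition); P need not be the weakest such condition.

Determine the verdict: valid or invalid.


Working backward. After the program, the postcondition (v - 3 > 2 ↔ h + h + 8 ≠ 2*c + 7) → h + 3 ≤ -6 must hold; in canonical form it is (v > 5 ↔ 2*h ≠ 2*c - 1) → h ≤ -9.
Before skip: (v > 5 ↔ 2*h ≠ 2*c - 1) → h ≤ -9
Before skip: (v > 5 ↔ 2*h ≠ 2*c - 1) → h ≤ -9
Before h := h + c + 1: (v > 5 ↔ 2*h ≠ -3) → c + h ≤ -10
Before skip: (v > 5 ↔ 2*h ≠ -3) → c + h ≤ -10
The weakest precondition is (v > 5 ↔ 2*h ≠ -3) → c + h ≤ -10.
Check whether (v > 5 → c ≤ -8) ∧ h = -2 implies it.
Every state satisfying the precondition satisfies the weakest precondition: the implication holds.
Answer: valid


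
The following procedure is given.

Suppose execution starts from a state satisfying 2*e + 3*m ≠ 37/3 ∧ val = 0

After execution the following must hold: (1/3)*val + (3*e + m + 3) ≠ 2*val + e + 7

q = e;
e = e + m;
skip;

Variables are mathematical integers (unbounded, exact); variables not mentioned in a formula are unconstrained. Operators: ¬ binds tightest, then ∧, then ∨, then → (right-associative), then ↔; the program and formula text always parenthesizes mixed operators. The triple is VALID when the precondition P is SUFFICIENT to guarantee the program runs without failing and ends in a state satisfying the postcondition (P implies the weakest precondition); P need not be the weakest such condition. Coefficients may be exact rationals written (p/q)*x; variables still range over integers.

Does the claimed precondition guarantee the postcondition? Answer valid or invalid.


Working backward. After the program, the postcondition (1/3)*val + (3*e + m + 3) ≠ 2*val + e + 7 must hold; in canonical form it is 2*e + m ≠ (5/3)*val + 4.
Before skip: 2*e + m ≠ (5/3)*val + 4
Before e := e + m: 2*e + 3*m ≠ (5/3)*val + 4
Before q := e: 2*e + 3*m ≠ (5/3)*val + 4
The weakest precondition is 2*e + 3*m ≠ (5/3)*val + 4.
Check whether 2*e + 3*m ≠ 37/3 ∧ val = 0 implies it.
Countermodel: at the initial state e = 2, m = 0, val = 0, the precondition holds but the weakest precondition fails.
Answer: invalid


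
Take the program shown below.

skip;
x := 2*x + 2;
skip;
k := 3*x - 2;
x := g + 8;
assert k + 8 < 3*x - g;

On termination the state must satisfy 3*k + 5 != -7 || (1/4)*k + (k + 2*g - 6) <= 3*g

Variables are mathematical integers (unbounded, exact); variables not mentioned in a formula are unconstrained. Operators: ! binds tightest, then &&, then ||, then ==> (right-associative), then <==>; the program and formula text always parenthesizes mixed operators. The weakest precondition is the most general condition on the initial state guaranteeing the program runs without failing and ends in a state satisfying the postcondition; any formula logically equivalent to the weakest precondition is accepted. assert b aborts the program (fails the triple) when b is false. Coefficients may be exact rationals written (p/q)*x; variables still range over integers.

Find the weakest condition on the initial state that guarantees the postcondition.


Working backward. After the program, the postcondition 3*k + 5 != -7 || (1/4)*k + (k + 2*g - 6) <= 3*g must hold; in canonical form it is 3*k != -12 || (5/4)*k <= g + 6.
Before assert k + 8 < 3*x - g: g + k < 3*x - 8 && (3*k != -12 || (5/4)*k <= g + 6)
Before x := g + 8: k < 2*g + 16 && (3*k != -12 || (5/4)*k <= g + 6)
Before k := 3*x - 2: 3*x < 2*g + 18 && (9*x != -6 || (15/4)*x <= g + 17/2)
Before skip: 3*x < 2*g + 18 && (9*x != -6 || (15/4)*x <= g + 17/2)
Before x := 2*x + 2: 6*x < 2*g + 12 && (18*x != -24 || (15/2)*x <= g + 1)
Before skip: 6*x < 2*g + 12 && (18*x != -24 || (15/2)*x <= g + 1)
Answer: WP = 6*x < 2*g + 12 && (18*x != -24 || (15/2)*x <= g + 1)


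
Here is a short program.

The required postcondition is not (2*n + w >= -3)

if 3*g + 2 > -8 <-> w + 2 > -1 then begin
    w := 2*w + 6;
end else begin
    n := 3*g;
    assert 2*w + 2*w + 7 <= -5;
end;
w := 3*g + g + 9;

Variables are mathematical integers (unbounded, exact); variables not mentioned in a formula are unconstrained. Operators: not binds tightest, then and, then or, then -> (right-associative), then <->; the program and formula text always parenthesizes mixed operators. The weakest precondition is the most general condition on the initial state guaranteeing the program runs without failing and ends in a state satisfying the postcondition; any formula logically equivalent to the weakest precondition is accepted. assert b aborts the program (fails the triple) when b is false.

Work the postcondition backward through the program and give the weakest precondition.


Working backward. After the program, not (2*n + w >= -3) must hold.
Before w := 3*g + g + 9: not (4*g + 2*n >= -12)
Then branch requires not (4*g + 2*n >= -12); else branch requires 4*w <= -12 and (not (10*g >= -12)).
Before the if: ((3*g > -10 <-> w > -3) -> (not (4*g + 2*n >= -12))) and ((not (3*g > -10 <-> w > -3)) -> (4*w <= -12 and (not (10*g >= -12))))
Answer: WP = ((3*g > -10 <-> w > -3) -> (not (4*g + 2*n >= -12))) and ((not (3*g > -10 <-> w > -3)) -> (4*w <= -12 and (not (10*g >= -12))))


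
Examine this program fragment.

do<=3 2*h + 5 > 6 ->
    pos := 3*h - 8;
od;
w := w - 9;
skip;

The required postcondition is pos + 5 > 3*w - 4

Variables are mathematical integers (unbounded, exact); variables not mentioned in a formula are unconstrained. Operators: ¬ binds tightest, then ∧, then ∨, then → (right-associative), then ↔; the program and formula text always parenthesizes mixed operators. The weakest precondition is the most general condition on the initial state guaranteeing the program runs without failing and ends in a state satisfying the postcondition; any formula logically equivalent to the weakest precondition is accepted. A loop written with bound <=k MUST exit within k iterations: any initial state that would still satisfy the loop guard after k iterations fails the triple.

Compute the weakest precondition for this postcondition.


Working backward. After the program, the postcondition pos + 5 > 3*w - 4 must hold; in canonical form it is pos > 3*w - 9.
Before skip: pos > 3*w - 9
Before w := w - 9: pos > 3*w - 36
Before the loop (bound <=3), unroll the exhaustion recursion (WP_0 = exit-now case; WP_j = one more guarded iteration, up to j = 3):
  WP_0: (¬(2*h > 1)) ∧ pos > 3*w - 36
  WP_1: (2*h > 1 → ((¬(2*h > 1)) ∧ 3*h > 3*w - 28)) ∧ ((¬(2*h > 1)) → pos > 3*w - 36)
  WP_2: (2*h > 1 → ((2*h > 1 → ((¬(2*h > 1)) ∧ 3*h > 3*w - 28)) ∧ ((¬(2*h > 1)) → 3*h > 3*w - 28))) ∧ ((¬(2*h > 1)) → pos > 3*w - 36)
  WP_3: (2*h > 1 → ((2*h > 1 → ((2*h > 1 → ((¬(2*h > 1)) ∧ 3*h > 3*w - 28)) ∧ ((¬(2*h > 1)) → 3*h > 3*w - 28))) ∧ ((¬(2*h > 1)) → 3*h > 3*w - 28))) ∧ ((¬(2*h > 1)) → pos > 3*w - 36)
So before the loop: (2*h > 1 → ((2*h > 1 → ((2*h > 1 → ((¬(2*h > 1)) ∧ 3*h > 3*w - 28)) ∧ ((¬(2*h > 1)) → 3*h > 3*w - 28))) ∧ ((¬(2*h > 1)) → 3*h > 3*w - 28))) ∧ ((¬(2*h > 1)) → pos > 3*w - 36)
Answer: WP = (2*h > 1 → ((2*h > 1 → ((2*h > 1 → ((¬(2*h > 1)) ∧ 3*h > 3*w - 28)) ∧ ((¬(2*h > 1)) → 3*h > 3*w - 28))) ∧ ((¬(2*h > 1)) → 3*h > 3*w - 28))) ∧ ((¬(2*h > 1)) → pos > 3*w - 36)


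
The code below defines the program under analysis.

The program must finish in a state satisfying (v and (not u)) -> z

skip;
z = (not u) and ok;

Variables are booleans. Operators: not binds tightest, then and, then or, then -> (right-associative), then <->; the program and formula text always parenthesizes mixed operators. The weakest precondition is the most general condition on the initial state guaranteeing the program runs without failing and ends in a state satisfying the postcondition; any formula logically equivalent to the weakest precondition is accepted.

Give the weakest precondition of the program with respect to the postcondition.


Working backward. After the program, (v and (not u)) -> z must hold.
Before z := (not u) and ok: (v and (not u)) -> ((not u) and ok)
Before skip: (v and (not u)) -> ((not u) and ok)
Answer: WP = (v and (not u)) -> ((not u) and ok)


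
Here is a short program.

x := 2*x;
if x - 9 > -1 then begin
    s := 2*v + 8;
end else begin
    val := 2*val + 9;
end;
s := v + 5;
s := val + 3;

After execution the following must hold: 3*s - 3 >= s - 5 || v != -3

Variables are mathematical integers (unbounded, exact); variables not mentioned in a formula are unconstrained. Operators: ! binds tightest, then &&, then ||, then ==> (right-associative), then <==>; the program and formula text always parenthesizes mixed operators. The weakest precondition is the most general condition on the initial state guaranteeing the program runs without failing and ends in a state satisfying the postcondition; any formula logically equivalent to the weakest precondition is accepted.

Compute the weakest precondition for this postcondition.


Working backward. After the program, the postcondition 3*s - 3 >= s - 5 || v != -3 must hold; in canonical form it is 2*s >= -2 || v != -3.
Before s := val + 3: 2*val >= -8 || v != -3
Before s := v + 5: 2*val >= -8 || v != -3
Then branch requires 2*val >= -8 || v != -3; else branch requires 4*val >= -26 || v != -3.
Before the if: (x > 8 ==> (2*val >= -8 || v != -3)) && ((!(x > 8)) ==> (4*val >= -26 || v != -3))
Before x := 2*x: (2*x > 8 ==> (2*val >= -8 || v != -3)) && ((!(2*x > 8)) ==> (4*val >= -26 || v != -3))
Answer: WP = (2*x > 8 ==> (2*val >= -8 || v != -3)) && ((!(2*x > 8)) ==> (4*val >= -26 || v != -3))


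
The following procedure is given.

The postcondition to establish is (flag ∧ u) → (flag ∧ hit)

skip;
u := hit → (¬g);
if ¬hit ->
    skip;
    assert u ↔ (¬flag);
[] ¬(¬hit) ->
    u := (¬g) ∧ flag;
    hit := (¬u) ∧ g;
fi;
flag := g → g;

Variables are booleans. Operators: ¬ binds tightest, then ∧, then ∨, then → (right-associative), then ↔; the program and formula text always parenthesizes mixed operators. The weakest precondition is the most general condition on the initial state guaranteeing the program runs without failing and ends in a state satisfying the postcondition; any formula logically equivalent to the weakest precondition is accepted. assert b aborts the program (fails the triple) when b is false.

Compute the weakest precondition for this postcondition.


Working backward. After the program, (flag ∧ u) → (flag ∧ hit) must hold.
Before flag := g → g: u → hit
Then branch requires (u ↔ (¬flag)) ∧ (u → hit); else branch requires ((¬g) ∧ flag) → ((¬((¬g) ∧ flag)) ∧ g).
Before the if: ((¬hit) → ((u ↔ (¬flag)) ∧ (u → hit))) ∧ (hit → (((¬g) ∧ flag) → ((¬((¬g) ∧ flag)) ∧ g)))
Before u := hit → (¬g): ((¬hit) → (((hit → (¬g)) ↔ (¬flag)) ∧ ((hit → (¬g)) → hit))) ∧ (hit → (((¬g) ∧ flag) → ((¬((¬g) ∧ flag)) ∧ g)))
Before skip: ((¬hit) → (((hit → (¬g)) ↔ (¬flag)) ∧ ((hit → (¬g)) → hit))) ∧ (hit → (((¬g) ∧ flag) → ((¬((¬g) ∧ flag)) ∧ g)))
Answer: WP = ((¬hit) → (((hit → (¬g)) ↔ (¬flag)) ∧ ((hit → (¬g)) → hit))) ∧ (hit → (((¬g) ∧ flag) → ((¬((¬g) ∧ flag)) ∧ g)))


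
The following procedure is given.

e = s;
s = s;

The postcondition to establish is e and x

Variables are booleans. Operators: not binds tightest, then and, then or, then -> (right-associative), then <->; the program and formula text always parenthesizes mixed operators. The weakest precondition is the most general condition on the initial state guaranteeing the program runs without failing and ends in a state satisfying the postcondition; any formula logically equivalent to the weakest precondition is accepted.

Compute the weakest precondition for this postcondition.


Working backward. After the program, e and x must hold.
Before s := s: e and x
Before e := s: s and x
Answer: WP = s and x


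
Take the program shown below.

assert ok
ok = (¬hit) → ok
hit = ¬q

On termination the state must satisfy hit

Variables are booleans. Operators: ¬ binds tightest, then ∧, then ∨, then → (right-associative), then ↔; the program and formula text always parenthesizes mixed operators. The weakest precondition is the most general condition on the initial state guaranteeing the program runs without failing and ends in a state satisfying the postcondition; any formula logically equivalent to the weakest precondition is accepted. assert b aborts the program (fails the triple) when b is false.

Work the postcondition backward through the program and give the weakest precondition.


Working backward. After the program, hit must hold.
Before hit := ¬q: ¬q
Before ok := (¬hit) → ok: ¬q
Before assert ok: ok ∧ (¬q)
Answer: WP = ok ∧ (¬q)


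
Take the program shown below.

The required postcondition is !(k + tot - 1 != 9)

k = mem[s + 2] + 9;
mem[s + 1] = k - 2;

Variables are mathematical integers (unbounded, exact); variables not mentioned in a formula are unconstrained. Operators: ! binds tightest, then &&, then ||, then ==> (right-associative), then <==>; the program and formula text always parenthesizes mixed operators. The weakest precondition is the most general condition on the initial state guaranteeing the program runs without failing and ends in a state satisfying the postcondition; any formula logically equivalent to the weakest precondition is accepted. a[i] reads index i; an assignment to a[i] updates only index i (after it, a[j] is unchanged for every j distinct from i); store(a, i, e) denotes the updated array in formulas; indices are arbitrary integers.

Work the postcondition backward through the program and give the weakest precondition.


Working backward. After the program, the postcondition !(k + tot - 1 != 9) must hold; in canonical form it is !(k + tot != 10).
Before mem[s + 1] := k - 2: !(k + tot != 10)
Before k := mem[s + 2] + 9: !(mem[s + 2] + tot != 1)
Answer: WP = !(mem[s + 2] + tot != 1)


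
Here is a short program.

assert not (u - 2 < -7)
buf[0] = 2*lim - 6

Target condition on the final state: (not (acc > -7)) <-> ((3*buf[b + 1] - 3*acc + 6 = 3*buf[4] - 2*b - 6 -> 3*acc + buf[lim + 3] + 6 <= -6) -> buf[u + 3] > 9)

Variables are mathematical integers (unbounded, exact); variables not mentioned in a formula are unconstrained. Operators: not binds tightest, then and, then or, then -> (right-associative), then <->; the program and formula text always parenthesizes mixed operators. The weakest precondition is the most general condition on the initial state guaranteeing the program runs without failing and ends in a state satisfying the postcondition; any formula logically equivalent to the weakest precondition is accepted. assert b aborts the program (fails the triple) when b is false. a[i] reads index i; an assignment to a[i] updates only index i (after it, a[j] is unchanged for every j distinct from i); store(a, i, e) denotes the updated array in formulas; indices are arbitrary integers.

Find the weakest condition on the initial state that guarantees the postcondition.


Working backward. After the program, the postcondition (not (acc > -7)) <-> ((3*buf[b + 1] - 3*acc + 6 = 3*buf[4] - 2*b - 6 -> 3*acc + buf[lim + 3] + 6 <= -6) -> buf[u + 3] > 9) must hold; in canonical form it is (not (acc > -7)) <-> ((3*buf[b + 1] + 2*b = 3*buf[4] + 3*acc - 12 -> buf[lim + 3] + 3*acc <= -12) -> buf[u + 3] > 9).
Before buf[0] := 2*lim - 6: (not (acc > -7)) <-> ((3*store(buf, 0, 2*lim - 6)[b + 1] + 2*b = 3*buf[4] + 3*acc - 12 -> store(buf, 0, 2*lim - 6)[lim + 3] + 3*acc <= -12) -> store(buf, 0, 2*lim - 6)[u + 3] > 9)
Before assert not (u - 2 < -7): (not (u < -5)) and ((not (acc > -7)) <-> ((3*store(buf, 0, 2*lim - 6)[b + 1] + 2*b = 3*buf[4] + 3*acc - 12 -> store(buf, 0, 2*lim - 6)[lim + 3] + 3*acc <= -12) -> store(buf, 0, 2*lim - 6)[u + 3] > 9))
Answer: WP = (not (u < -5)) and ((not (acc > -7)) <-> ((3*store(buf, 0, 2*lim - 6)[b + 1] + 2*b = 3*buf[4] + 3*acc - 12 -> store(buf, 0, 2*lim - 6)[lim + 3] + 3*acc <= -12) -> store(buf, 0, 2*lim - 6)[u + 3] > 9))


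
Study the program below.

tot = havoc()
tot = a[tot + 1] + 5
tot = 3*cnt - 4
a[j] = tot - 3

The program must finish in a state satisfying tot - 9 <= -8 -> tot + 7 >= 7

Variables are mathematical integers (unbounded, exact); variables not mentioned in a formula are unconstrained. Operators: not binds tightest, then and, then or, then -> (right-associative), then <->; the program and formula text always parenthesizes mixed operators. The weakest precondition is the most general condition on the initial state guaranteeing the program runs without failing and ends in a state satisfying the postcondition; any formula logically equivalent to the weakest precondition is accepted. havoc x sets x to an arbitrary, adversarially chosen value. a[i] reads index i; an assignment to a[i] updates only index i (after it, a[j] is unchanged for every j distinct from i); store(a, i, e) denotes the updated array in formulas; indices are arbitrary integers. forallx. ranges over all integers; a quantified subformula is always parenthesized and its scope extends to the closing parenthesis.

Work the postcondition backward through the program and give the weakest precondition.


Working backward. After the program, the postcondition tot - 9 <= -8 -> tot + 7 >= 7 must hold; in canonical form it is tot <= 1 -> tot >= 0.
Before a[j] := tot - 3: tot <= 1 -> tot >= 0
Before tot := 3*cnt - 4: 3*cnt <= 5 -> 3*cnt >= 4
Before tot := a[tot + 1] + 5: 3*cnt <= 5 -> 3*cnt >= 4
Before havoc tot: 3*cnt <= 5 -> 3*cnt >= 4
Answer: WP = 3*cnt <= 5 -> 3*cnt >= 4


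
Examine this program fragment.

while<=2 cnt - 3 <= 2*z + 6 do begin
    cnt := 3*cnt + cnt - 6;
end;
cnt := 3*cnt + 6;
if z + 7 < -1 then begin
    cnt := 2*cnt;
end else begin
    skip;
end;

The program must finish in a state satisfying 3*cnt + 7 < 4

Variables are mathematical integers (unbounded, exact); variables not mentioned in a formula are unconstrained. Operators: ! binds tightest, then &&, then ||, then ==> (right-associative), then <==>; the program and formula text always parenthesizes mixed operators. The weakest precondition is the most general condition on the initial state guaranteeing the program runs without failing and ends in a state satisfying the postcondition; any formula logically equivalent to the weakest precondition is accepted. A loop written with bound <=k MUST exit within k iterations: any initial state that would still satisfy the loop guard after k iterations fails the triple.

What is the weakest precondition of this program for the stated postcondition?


Working backward. After the program, the postcondition 3*cnt + 7 < 4 must hold; in canonical form it is 3*cnt < -3.
Then branch requires 6*cnt < -3; else branch requires 3*cnt < -3.
Before the if: (z < -8 ==> 6*cnt < -3) && ((!(z < -8)) ==> 3*cnt < -3)
Before cnt := 3*cnt + 6: (z < -8 ==> 18*cnt < -39) && ((!(z < -8)) ==> 9*cnt < -21)
Before the loop (bound <=2), unroll the exhaustion recursion (WP_0 = exit-now case; WP_j = one more guarded iteration, up to j = 2):
  WP_0: (!(cnt <= 2*z + 9)) && (z < -8 ==> 18*cnt < -39) && ((!(z < -8)) ==> 9*cnt < -21)
  WP_1: (cnt <= 2*z + 9 ==> ((!(4*cnt <= 2*z + 15)) && (z < -8 ==> 72*cnt < 69) && ((!(z < -8)) ==> 36*cnt < 33))) && ((!(cnt <= 2*z + 9)) ==> ((z < -8 ==> 18*cnt < -39) && ((!(z < -8)) ==> 9*cnt < -21)))
  WP_2: (cnt <= 2*z + 9 ==> ((4*cnt <= 2*z + 15 ==> ((!(16*cnt <= 2*z + 39)) && (z < -8 ==> 288*cnt < 501) && ((!(z < -8)) ==> 144*cnt < 249))) && ((!(4*cnt <= 2*z + 15)) ==> ((z < -8 ==> 72*cnt < 69) && ((!(z < -8)) ==> 36*cnt < 33))))) && ((!(cnt <= 2*z + 9)) ==> ((z < -8 ==> 18*cnt < -39) && ((!(z < -8)) ==> 9*cnt < -21)))
So before the loop: (cnt <= 2*z + 9 ==> ((4*cnt <= 2*z + 15 ==> ((!(16*cnt <= 2*z + 39)) && (z < -8 ==> 288*cnt < 501) && ((!(z < -8)) ==> 144*cnt < 249))) && ((!(4*cnt <= 2*z + 15)) ==> ((z < -8 ==> 72*cnt < 69) && ((!(z < -8)) ==> 36*cnt < 33))))) && ((!(cnt <= 2*z + 9)) ==> ((z < -8 ==> 18*cnt < -39) && ((!(z < -8)) ==> 9*cnt < -21)))
Answer: WP = (cnt <= 2*z + 9 ==> ((4*cnt <= 2*z + 15 ==> ((!(16*cnt <= 2*z + 39)) && (z < -8 ==> 288*cnt < 501) && ((!(z < -8)) ==> 144*cnt < 249))) && ((!(4*cnt <= 2*z + 15)) ==> ((z < -8 ==> 72*cnt < 69) && ((!(z < -8)) ==> 36*cnt < 33))))) && ((!(cnt <= 2*z + 9)) ==> ((z < -8 ==> 18*cnt < -39) && ((!(z < -8)) ==> 9*cnt < -21)))


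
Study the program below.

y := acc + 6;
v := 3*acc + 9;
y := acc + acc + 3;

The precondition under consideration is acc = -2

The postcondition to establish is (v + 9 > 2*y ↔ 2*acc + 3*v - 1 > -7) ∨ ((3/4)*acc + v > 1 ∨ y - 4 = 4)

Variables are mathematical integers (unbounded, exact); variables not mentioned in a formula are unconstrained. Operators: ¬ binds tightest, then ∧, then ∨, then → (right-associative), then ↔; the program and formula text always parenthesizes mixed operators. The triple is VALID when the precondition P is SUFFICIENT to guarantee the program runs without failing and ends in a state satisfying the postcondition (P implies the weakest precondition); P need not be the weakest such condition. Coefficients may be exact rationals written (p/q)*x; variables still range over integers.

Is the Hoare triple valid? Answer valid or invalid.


Working backward. After the program, the postcondition (v + 9 > 2*y ↔ 2*acc + 3*v - 1 > -7) ∨ ((3/4)*acc + v > 1 ∨ y - 4 = 4) must hold; in canonical form it is (v > 2*y - 9 ↔ 2*acc + 3*v > -6) ∨ (3/4)*acc + v > 1 ∨ y = 8.
Before y := acc + acc + 3: (v > 4*acc - 3 ↔ 2*acc + 3*v > -6) ∨ (3/4)*acc + v > 1 ∨ 2*acc = 5
Before v := 3*acc + 9: (acc < 12 ↔ 11*acc > -33) ∨ (15/4)*acc > -8 ∨ 2*acc = 5
Before y := acc + 6: (acc < 12 ↔ 11*acc > -33) ∨ (15/4)*acc > -8 ∨ 2*acc = 5
The weakest precondition is (acc < 12 ↔ 11*acc > -33) ∨ (15/4)*acc > -8 ∨ 2*acc = 5.
Check whether acc = -2 implies it.
Every state satisfying the precondition satisfies the weakest precondition: the implication holds.
Answer: valid


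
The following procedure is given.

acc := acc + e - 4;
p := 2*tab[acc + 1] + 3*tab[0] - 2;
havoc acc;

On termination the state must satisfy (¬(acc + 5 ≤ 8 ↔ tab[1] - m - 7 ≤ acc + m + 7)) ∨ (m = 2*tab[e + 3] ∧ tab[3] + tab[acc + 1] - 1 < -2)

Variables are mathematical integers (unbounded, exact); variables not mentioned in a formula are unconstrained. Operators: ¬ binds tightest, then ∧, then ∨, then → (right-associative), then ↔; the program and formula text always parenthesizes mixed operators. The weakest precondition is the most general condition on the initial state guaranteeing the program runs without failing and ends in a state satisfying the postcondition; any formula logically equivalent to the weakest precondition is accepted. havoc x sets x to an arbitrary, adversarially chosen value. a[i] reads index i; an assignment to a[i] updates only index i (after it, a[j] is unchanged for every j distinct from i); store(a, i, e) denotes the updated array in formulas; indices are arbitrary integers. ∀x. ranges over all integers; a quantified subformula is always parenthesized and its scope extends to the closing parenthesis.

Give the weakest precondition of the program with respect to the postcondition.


Working backward. After the program, the postcondition (¬(acc + 5 ≤ 8 ↔ tab[1] - m - 7 ≤ acc + m + 7)) ∨ (m = 2*tab[e + 3] ∧ tab[3] + tab[acc + 1] - 1 < -2) must hold; in canonical form it is (¬(acc ≤ 3 ↔ tab[1] ≤ acc + 2*m + 14)) ∨ (m = 2*tab[e + 3] ∧ tab[acc + 1] + tab[3] < -1).
Before havoc acc: ∀acc_1. ((¬(acc_1 ≤ 3 ↔ tab[1] ≤ acc_1 + 2*m + 14)) ∨ (m = 2*tab[e + 3] ∧ tab[acc_1 + 1] + tab[3] < -1))
Before p := 2*tab[acc + 1] + 3*tab[0] - 2: ∀acc_1. ((¬(acc_1 ≤ 3 ↔ tab[1] ≤ acc_1 + 2*m + 14)) ∨ (m = 2*tab[e + 3] ∧ tab[acc_1 + 1] + tab[3] < -1))
Before acc := acc + e - 4: ∀acc_1. ((¬(acc_1 ≤ 3 ↔ tab[1] ≤ acc_1 + 2*m + 14)) ∨ (m = 2*tab[e + 3] ∧ tab[acc_1 + 1] + tab[3] < -1))
Answer: WP = ∀acc_1. ((¬(acc_1 ≤ 3 ↔ tab[1] ≤ acc_1 + 2*m + 14)) ∨ (m = 2*tab[e + 3] ∧ tab[acc_1 + 1] + tab[3] < -1))


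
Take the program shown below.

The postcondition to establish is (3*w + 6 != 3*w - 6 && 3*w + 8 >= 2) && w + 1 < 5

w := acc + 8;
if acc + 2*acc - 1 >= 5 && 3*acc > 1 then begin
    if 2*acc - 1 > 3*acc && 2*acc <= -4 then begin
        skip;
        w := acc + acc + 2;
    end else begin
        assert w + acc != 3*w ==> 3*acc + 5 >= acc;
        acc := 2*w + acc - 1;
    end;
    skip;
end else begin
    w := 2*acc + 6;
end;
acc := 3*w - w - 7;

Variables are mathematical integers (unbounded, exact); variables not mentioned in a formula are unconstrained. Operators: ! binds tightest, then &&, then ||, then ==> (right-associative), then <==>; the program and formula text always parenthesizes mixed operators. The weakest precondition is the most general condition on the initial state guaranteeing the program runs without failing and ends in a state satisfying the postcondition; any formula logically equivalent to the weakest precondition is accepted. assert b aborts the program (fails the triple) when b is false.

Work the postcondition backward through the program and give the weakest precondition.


Working backward. After the program, the postcondition (3*w + 6 != 3*w - 6 && 3*w + 8 >= 2) && w + 1 < 5 must hold; in canonical form it is 3*w >= -6 && w < 4.
Before acc := 3*w - w - 7: 3*w >= -6 && w < 4
Then branch requires ((acc < -1 && 2*acc <= -4) ==> (6*acc >= -12 && 2*acc < 2)) && ((!(acc < -1 && 2*acc <= -4)) ==> ((acc != 2*w ==> 2*acc >= -5) && 3*w >= -6 && w < 4)); else branch requires 6*acc >= -24 && 2*acc < -2.
Before the if: ((3*acc >= 6 && 3*acc > 1) ==> (((acc < -1 && 2*acc <= -4) ==> (6*acc >= -12 && 2*acc < 2)) && ((!(acc < -1 && 2*acc <= -4)) ==> ((acc != 2*w ==> 2*acc >= -5) && 3*w >= -6 && w < 4)))) && ((!(3*acc >= 6 && 3*acc > 1)) ==> (6*acc >= -24 && 2*acc < -2))
Before w := acc + 8: ((3*acc >= 6 && 3*acc > 1) ==> (((acc < -1 && 2*acc <= -4) ==> (6*acc >= -12 && 2*acc < 2)) && ((!(acc < -1 && 2*acc <= -4)) ==> ((acc != -16 ==> 2*acc >= -5) && 3*acc >= -30 && acc < -4)))) && ((!(3*acc >= 6 && 3*acc > 1)) ==> (6*acc >= -24 && 2*acc < -2))
Answer: WP = ((3*acc >= 6 && 3*acc > 1) ==> (((acc < -1 && 2*acc <= -4) ==> (6*acc >= -12 && 2*acc < 2)) && ((!(acc < -1 && 2*acc <= -4)) ==> ((acc != -16 ==> 2*acc >= -5) && 3*acc >= -30 && acc < -4)))) && ((!(3*acc >= 6 && 3*acc > 1)) ==> (6*acc >= -24 && 2*acc < -2))


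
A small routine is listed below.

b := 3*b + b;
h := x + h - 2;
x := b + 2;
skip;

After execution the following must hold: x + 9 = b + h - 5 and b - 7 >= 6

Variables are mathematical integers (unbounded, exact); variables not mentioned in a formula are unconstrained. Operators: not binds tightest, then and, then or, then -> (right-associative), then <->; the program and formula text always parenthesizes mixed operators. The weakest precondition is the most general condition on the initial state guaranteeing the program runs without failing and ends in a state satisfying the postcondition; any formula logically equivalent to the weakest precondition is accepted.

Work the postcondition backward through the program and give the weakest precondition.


Working backward. After the program, the postcondition x + 9 = b + h - 5 and b - 7 >= 6 must hold; in canonical form it is x = b + h - 14 and b >= 13.
Before skip: x = b + h - 14 and b >= 13
Before x := b + 2: h = 16 and b >= 13
Before h := x + h - 2: h + x = 18 and b >= 13
Before b := 3*b + b: h + x = 18 and 4*b >= 13
Answer: WP = h + x = 18 and 4*b >= 13


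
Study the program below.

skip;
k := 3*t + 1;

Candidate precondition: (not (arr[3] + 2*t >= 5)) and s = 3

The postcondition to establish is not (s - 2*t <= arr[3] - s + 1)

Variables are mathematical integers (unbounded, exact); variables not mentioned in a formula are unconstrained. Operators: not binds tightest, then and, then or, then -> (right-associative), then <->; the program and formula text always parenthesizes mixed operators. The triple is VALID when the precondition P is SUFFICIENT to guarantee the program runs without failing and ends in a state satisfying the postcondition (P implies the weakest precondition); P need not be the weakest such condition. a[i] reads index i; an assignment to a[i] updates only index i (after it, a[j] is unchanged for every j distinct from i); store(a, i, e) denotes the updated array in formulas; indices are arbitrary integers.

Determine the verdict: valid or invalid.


Working backward. After the program, the postcondition not (s - 2*t <= arr[3] - s + 1) must hold; in canonical form it is not (2*s <= arr[3] + 2*t + 1).
Before k := 3*t + 1: not (2*s <= arr[3] + 2*t + 1)
Before skip: not (2*s <= arr[3] + 2*t + 1)
The weakest precondition is not (2*s <= arr[3] + 2*t + 1).
Check whether (not (arr[3] + 2*t >= 5)) and s = 3 implies it.
Every state satisfying the precondition satisfies the weakest precondition: the implication holds.
Answer: valid


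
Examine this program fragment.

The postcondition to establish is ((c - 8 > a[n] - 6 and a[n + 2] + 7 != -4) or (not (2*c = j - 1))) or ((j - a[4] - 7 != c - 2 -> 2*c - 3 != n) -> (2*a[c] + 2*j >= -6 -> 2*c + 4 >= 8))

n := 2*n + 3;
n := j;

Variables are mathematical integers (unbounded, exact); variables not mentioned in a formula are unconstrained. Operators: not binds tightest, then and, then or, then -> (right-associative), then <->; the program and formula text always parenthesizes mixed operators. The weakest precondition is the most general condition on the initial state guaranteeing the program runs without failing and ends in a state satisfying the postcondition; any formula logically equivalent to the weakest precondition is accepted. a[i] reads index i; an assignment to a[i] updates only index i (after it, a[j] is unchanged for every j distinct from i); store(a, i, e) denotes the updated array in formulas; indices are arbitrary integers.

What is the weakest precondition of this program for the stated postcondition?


Working backward. After the program, the postcondition ((c - 8 > a[n] - 6 and a[n + 2] + 7 != -4) or (not (2*c = j - 1))) or ((j - a[4] - 7 != c - 2 -> 2*c - 3 != n) -> (2*a[c] + 2*j >= -6 -> 2*c + 4 >= 8)) must hold; in canonical form it is (c > a[n] + 2 and a[n + 2] != -11) or (not (2*c = j - 1)) or ((j != a[4] + c + 5 -> 2*c != n + 3) -> (2*a[c] + 2*j >= -6 -> 2*c >= 4)).
Before n := j: (c > a[j] + 2 and a[j + 2] != -11) or (not (2*c = j - 1)) or ((j != a[4] + c + 5 -> 2*c != j + 3) -> (2*a[c] + 2*j >= -6 -> 2*c >= 4))
Before n := 2*n + 3: (c > a[j] + 2 and a[j + 2] != -11) or (not (2*c = j - 1)) or ((j != a[4] + c + 5 -> 2*c != j + 3) -> (2*a[c] + 2*j >= -6 -> 2*c >= 4))
Answer: WP = (c > a[j] + 2 and a[j + 2] != -11) or (not (2*c = j - 1)) or ((j != a[4] + c + 5 -> 2*c != j + 3) -> (2*a[c] + 2*j >= -6 -> 2*c >= 4))


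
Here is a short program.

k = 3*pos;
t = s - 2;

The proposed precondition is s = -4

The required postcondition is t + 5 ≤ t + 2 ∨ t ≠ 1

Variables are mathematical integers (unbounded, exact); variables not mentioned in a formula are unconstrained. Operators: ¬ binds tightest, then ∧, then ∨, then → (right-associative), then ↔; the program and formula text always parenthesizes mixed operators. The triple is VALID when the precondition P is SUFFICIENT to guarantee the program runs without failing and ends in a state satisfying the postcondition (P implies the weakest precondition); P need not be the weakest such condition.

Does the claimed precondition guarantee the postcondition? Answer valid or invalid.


Working backward. After the program, the postcondition t + 5 ≤ t + 2 ∨ t ≠ 1 must hold; in canonical form it is t ≠ 1.
Before t := s - 2: s ≠ 3
Before k := 3*pos: s ≠ 3
The weakest precondition is s ≠ 3.
Check whether s = -4 implies it.
Every state satisfying the precondition satisfies the weakest precondition: the implication holds.
Answer: valid


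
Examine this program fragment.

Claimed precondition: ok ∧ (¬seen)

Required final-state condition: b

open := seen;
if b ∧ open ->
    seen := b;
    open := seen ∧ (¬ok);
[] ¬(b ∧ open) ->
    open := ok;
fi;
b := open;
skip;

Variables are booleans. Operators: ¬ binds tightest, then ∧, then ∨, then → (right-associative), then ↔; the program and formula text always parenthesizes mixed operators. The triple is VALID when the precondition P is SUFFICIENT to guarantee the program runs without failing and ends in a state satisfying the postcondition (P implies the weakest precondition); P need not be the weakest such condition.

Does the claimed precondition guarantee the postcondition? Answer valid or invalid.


Working backward. After the program, b must hold.
Before skip: b
Before b := open: open
Then branch requires b ∧ (¬ok); else branch requires ok.
Before the if: ((b ∧ open) → (b ∧ (¬ok))) ∧ ((¬(b ∧ open)) → ok)
Before open := seen: ((b ∧ seen) → (b ∧ (¬ok))) ∧ ((¬(b ∧ seen)) → ok)
The weakest precondition is ((b ∧ seen) → (b ∧ (¬ok))) ∧ ((¬(b ∧ seen)) → ok).
Check whether ok ∧ (¬seen) implies it.
Every state satisfying the precondition satisfies the weakest precondition: the implication holds.
Answer: valid


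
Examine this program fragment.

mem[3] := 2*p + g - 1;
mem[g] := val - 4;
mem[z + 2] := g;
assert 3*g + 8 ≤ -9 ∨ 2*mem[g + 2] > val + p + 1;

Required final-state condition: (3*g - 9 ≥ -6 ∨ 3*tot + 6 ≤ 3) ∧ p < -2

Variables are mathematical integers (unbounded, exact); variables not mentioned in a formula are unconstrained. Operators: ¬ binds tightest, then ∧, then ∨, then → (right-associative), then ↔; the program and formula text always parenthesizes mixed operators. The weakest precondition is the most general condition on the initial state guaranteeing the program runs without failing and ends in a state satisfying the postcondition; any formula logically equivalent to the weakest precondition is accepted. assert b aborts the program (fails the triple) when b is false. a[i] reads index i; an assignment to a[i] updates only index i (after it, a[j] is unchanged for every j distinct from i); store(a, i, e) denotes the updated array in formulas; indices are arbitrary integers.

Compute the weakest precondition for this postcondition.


Working backward. After the program, the postcondition (3*g - 9 ≥ -6 ∨ 3*tot + 6 ≤ 3) ∧ p < -2 must hold; in canonical form it is (3*g ≥ 3 ∨ 3*tot ≤ -3) ∧ p < -2.
Before assert 3*g + 8 ≤ -9 ∨ 2*mem[g + 2] > val + p + 1: (3*g ≤ -17 ∨ 2*mem[g + 2] > p + val + 1) ∧ (3*g ≥ 3 ∨ 3*tot ≤ -3) ∧ p < -2
Before mem[z + 2] := g: (3*g ≤ -17 ∨ 2*store(mem, z + 2, g)[g + 2] > p + val + 1) ∧ (3*g ≥ 3 ∨ 3*tot ≤ -3) ∧ p < -2
Before mem[g] := val - 4: (3*g ≤ -17 ∨ 2*store(store(mem, g, val - 4), z + 2, g)[g + 2] > p + val + 1) ∧ (3*g ≥ 3 ∨ 3*tot ≤ -3) ∧ p < -2
Before mem[3] := 2*p + g - 1: (3*g ≤ -17 ∨ 2*store(store(store(mem, 3, g + 2*p - 1), g, val - 4), z + 2, g)[g + 2] > p + val + 1) ∧ (3*g ≥ 3 ∨ 3*tot ≤ -3) ∧ p < -2
Answer: WP = (3*g ≤ -17 ∨ 2*store(store(store(mem, 3, g + 2*p - 1), g, val - 4), z + 2, g)[g + 2] > p + val + 1) ∧ (3*g ≥ 3 ∨ 3*tot ≤ -3) ∧ p < -2


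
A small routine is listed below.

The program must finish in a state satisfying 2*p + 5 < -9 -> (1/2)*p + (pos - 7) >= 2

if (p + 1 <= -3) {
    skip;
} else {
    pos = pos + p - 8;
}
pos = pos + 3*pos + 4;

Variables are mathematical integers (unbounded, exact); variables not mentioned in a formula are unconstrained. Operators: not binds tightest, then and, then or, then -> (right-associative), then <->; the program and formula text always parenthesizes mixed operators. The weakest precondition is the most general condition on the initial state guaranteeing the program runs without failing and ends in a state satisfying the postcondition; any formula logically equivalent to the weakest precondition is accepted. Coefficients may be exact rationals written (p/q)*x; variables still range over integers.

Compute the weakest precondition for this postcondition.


Working backward. After the program, the postcondition 2*p + 5 < -9 -> (1/2)*p + (pos - 7) >= 2 must hold; in canonical form it is 2*p < -14 -> (1/2)*p + pos >= 9.
Before pos := pos + 3*pos + 4: 2*p < -14 -> (1/2)*p + 4*pos >= 5
Then branch requires 2*p < -14 -> (1/2)*p + 4*pos >= 5; else branch requires 2*p < -14 -> (9/2)*p + 4*pos >= 37.
Before the if: (p <= -4 -> (2*p < -14 -> (1/2)*p + 4*pos >= 5)) and ((not (p <= -4)) -> (2*p < -14 -> (9/2)*p + 4*pos >= 37))
Answer: WP = (p <= -4 -> (2*p < -14 -> (1/2)*p + 4*pos >= 5)) and ((not (p <= -4)) -> (2*p < -14 -> (9/2)*p + 4*pos >= 37))


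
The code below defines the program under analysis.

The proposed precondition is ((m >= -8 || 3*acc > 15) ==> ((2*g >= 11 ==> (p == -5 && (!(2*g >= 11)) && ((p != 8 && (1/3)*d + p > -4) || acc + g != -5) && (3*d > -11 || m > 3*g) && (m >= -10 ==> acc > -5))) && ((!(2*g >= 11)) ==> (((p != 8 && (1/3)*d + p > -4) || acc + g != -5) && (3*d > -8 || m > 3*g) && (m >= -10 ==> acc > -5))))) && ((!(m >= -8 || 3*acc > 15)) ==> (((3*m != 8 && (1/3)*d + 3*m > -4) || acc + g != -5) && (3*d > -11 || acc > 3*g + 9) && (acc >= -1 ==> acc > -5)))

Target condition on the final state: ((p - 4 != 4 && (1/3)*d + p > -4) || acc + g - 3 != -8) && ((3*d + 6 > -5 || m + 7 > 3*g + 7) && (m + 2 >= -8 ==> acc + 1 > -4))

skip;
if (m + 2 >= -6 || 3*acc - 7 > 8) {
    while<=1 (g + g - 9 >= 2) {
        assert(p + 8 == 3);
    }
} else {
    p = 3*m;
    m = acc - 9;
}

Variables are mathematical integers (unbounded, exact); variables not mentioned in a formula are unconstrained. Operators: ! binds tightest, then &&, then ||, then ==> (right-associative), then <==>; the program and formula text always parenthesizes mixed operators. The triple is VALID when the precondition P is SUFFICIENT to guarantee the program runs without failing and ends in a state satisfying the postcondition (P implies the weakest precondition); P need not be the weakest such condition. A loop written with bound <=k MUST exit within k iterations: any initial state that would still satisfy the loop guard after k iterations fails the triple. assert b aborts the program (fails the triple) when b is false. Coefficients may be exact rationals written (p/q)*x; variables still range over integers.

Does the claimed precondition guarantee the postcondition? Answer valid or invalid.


Working backward. After the program, the postcondition ((p - 4 != 4 && (1/3)*d + p > -4) || acc + g - 3 != -8) && ((3*d + 6 > -5 || m + 7 > 3*g + 7) && (m + 2 >= -8 ==> acc + 1 > -4)) must hold; in canonical form it is ((p != 8 && (1/3)*d + p > -4) || acc + g != -5) && (3*d > -11 || m > 3*g) && (m >= -10 ==> acc > -5).
Then branch requires (2*g >= 11 ==> (p == -5 && (!(2*g >= 11)) && ((p != 8 && (1/3)*d + p > -4) || acc + g != -5) && (3*d > -11 || m > 3*g) && (m >= -10 ==> acc > -5))) && ((!(2*g >= 11)) ==> (((p != 8 && (1/3)*d + p > -4) || acc + g != -5) && (3*d > -11 || m > 3*g) && (m >= -10 ==> acc > -5))); else branch requires ((3*m != 8 && (1/3)*d + 3*m > -4) || acc + g != -5) && (3*d > -11 || acc > 3*g + 9) && (acc >= -1 ==> acc > -5).
Before the if: ((m >= -8 || 3*acc > 15) ==> ((2*g >= 11 ==> (p == -5 && (!(2*g >= 11)) && ((p != 8 && (1/3)*d + p > -4) || acc + g != -5) && (3*d > -11 || m > 3*g) && (m >= -10 ==> acc > -5))) && ((!(2*g >= 11)) ==> (((p != 8 && (1/3)*d + p > -4) || acc + g != -5) && (3*d > -11 || m > 3*g) && (m >= -10 ==> acc > -5))))) && ((!(m >= -8 || 3*acc > 15)) ==> (((3*m != 8 && (1/3)*d + 3*m > -4) || acc + g != -5) && (3*d > -11 || acc > 3*g + 9) && (acc >= -1 ==> acc > -5)))
Before skip: ((m >= -8 || 3*acc > 15) ==> ((2*g >= 11 ==> (p == -5 && (!(2*g >= 11)) && ((p != 8 && (1/3)*d + p > -4) || acc + g != -5) && (3*d > -11 || m > 3*g) && (m >= -10 ==> acc > -5))) && ((!(2*g >= 11)) ==> (((p != 8 && (1/3)*d + p > -4) || acc + g != -5) && (3*d > -11 || m > 3*g) && (m >= -10 ==> acc > -5))))) && ((!(m >= -8 || 3*acc > 15)) ==> (((3*m != 8 && (1/3)*d + 3*m > -4) || acc + g != -5) && (3*d > -11 || acc > 3*g + 9) && (acc >= -1 ==> acc > -5)))
The weakest precondition is ((m >= -8 || 3*acc > 15) ==> ((2*g >= 11 ==> (p == -5 && (!(2*g >= 11)) && ((p != 8 && (1/3)*d + p > -4) || acc + g != -5) && (3*d > -11 || m > 3*g) && (m >= -10 ==> acc > -5))) && ((!(2*g >= 11)) ==> (((p != 8 && (1/3)*d + p > -4) || acc + g != -5) && (3*d > -11 || m > 3*g) && (m >= -10 ==> acc > -5))))) && ((!(m >= -8 || 3*acc > 15)) ==> (((3*m != 8 && (1/3)*d + 3*m > -4) || acc + g != -5) && (3*d > -11 || acc > 3*g + 9) && (acc >= -1 ==> acc > -5))).
Check whether ((m >= -8 || 3*acc > 15) ==> ((2*g >= 11 ==> (p == -5 && (!(2*g >= 11)) && ((p != 8 && (1/3)*d + p > -4) || acc + g != -5) && (3*d > -11 || m > 3*g) && (m >= -10 ==> acc > -5))) && ((!(2*g >= 11)) ==> (((p != 8 && (1/3)*d + p > -4) || acc + g != -5) && (3*d > -8 || m > 3*g) && (m >= -10 ==> acc > -5))))) && ((!(m >= -8 || 3*acc > 15)) ==> (((3*m != 8 && (1/3)*d + 3*m > -4) || acc + g != -5) && (3*d > -11 || acc > 3*g + 9) && (acc >= -1 ==> acc > -5))) implies it.
Every state satisfying the precondition satisfies the weakest precondition: the implication holds.
Answer: valid
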